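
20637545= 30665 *673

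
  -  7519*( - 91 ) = 684229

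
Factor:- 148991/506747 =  - 313^( - 1) * 1619^ ( -1 ) * 148991^1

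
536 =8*67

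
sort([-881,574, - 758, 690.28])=[ - 881,-758,574,690.28]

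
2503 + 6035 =8538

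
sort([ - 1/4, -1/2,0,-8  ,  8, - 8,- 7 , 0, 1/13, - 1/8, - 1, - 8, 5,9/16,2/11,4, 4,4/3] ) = [ - 8, - 8,-8, - 7, -1,-1/2,-1/4, - 1/8,0, 0,1/13,2/11,9/16, 4/3,4, 4,5 , 8 ] 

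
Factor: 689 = 13^1*53^1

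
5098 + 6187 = 11285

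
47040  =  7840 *6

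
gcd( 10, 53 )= 1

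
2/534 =1/267 = 0.00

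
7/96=7/96 =0.07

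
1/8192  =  1/8192 = 0.00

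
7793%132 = 5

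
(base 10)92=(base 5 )332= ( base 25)3H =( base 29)35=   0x5C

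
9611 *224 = 2152864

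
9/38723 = 9/38723 = 0.00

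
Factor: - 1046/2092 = -2^(  -  1) = - 1/2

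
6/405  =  2/135 = 0.01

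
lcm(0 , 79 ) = 0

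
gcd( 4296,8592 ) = 4296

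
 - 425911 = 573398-999309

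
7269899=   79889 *91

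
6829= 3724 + 3105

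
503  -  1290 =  - 787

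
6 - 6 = 0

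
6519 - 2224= 4295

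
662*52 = 34424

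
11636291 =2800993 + 8835298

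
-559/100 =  - 6 + 41/100 = - 5.59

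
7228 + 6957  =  14185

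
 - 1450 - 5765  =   - 7215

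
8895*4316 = 38390820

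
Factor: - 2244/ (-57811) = 2^2*3^1*11^1 *13^( - 1)*17^1*4447^(  -  1 ) 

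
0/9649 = 0  =  0.00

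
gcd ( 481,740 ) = 37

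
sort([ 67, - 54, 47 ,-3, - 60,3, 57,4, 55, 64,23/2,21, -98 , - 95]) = [ - 98 , - 95, - 60,  -  54,-3,3 , 4,23/2,21, 47,55,57,64,67]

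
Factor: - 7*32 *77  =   - 2^5 * 7^2 * 11^1 = -  17248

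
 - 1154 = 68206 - 69360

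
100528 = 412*244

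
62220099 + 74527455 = 136747554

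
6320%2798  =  724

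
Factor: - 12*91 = - 1092 = - 2^2 * 3^1 * 7^1*13^1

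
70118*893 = 62615374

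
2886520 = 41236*70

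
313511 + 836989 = 1150500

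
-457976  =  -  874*524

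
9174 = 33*278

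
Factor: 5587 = 37^1*151^1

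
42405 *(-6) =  - 254430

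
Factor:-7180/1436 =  - 5^1 = - 5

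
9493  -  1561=7932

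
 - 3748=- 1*3748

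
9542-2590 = 6952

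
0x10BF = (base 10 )4287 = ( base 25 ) 6lc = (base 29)52O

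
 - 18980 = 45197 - 64177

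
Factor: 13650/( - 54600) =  - 1/4 = -2^( -2)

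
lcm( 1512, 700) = 37800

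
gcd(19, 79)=1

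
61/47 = 61/47 = 1.30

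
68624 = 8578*8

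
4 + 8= 12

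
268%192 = 76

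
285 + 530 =815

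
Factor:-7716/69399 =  - 2572/23133 = -  2^2*3^(-1)*11^( - 1 )*643^1*701^( - 1)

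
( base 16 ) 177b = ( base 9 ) 8218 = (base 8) 13573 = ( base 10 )6011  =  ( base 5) 143021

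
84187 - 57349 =26838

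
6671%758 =607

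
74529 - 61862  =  12667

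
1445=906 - -539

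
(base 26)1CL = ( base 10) 1009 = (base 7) 2641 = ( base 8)1761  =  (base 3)1101101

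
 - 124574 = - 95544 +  - 29030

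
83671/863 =96+823/863 = 96.95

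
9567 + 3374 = 12941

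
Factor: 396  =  2^2*3^2*11^1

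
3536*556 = 1966016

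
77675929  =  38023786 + 39652143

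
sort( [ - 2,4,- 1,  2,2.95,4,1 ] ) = [ - 2 , - 1 , 1, 2  ,  2.95, 4,4 ]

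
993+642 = 1635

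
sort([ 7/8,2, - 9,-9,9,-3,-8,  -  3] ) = [-9, - 9, - 8, - 3,-3 , 7/8 , 2,9 ]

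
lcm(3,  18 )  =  18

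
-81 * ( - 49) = 3969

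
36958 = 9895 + 27063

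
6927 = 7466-539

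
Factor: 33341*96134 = 2^1*7^1*11^1*71^1*433^1*677^1 =3205203694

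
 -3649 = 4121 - 7770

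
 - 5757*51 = -293607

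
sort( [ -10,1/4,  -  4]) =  [ - 10, - 4, 1/4 ]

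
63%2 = 1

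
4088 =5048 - 960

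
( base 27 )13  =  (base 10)30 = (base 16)1e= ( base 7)42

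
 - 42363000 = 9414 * ( - 4500 )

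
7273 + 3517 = 10790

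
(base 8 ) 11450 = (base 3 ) 20201122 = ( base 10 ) 4904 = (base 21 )b2b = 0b1001100101000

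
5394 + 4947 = 10341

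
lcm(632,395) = 3160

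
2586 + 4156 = 6742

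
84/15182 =42/7591 = 0.01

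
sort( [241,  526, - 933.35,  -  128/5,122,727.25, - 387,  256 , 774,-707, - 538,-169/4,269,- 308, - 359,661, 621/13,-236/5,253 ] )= [ - 933.35, - 707, - 538, - 387, - 359, - 308, - 236/5,  -  169/4, - 128/5,621/13 , 122,241, 253, 256,269,526,661,727.25 , 774]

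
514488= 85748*6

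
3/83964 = 1/27988 = 0.00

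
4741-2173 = 2568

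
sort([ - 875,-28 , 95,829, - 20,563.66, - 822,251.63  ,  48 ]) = [ - 875, - 822, - 28, - 20,48,95,  251.63,563.66,829]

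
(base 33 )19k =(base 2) 10101111110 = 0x57E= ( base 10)1406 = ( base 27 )1p2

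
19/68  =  19/68  =  0.28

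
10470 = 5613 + 4857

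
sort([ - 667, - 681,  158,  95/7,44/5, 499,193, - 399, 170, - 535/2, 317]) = [ - 681, - 667,- 399, - 535/2, 44/5, 95/7,  158,  170, 193, 317,  499 ] 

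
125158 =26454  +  98704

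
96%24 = 0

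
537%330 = 207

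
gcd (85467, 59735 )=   919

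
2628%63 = 45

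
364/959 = 52/137 = 0.38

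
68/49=68/49 =1.39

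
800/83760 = 10/1047  =  0.01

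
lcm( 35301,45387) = 317709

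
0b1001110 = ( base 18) 46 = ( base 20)3i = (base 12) 66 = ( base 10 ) 78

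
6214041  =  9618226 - 3404185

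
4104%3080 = 1024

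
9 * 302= 2718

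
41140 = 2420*17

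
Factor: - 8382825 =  - 3^3*5^2*11^1*1129^1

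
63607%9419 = 7093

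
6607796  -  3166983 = 3440813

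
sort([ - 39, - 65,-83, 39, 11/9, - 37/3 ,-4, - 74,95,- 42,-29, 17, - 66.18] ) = [ - 83, - 74, - 66.18, - 65, - 42,  -  39,-29, - 37/3,-4,11/9, 17,39,95] 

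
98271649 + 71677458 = 169949107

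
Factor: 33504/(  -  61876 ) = -8376/15469 = - 2^3*3^1*31^( - 1 )*349^1 *499^ ( - 1)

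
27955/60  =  465 + 11/12= 465.92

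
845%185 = 105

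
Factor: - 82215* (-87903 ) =3^6*  5^1*7^1*29^1*9767^1 = 7226945145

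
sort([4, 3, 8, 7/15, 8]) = [ 7/15,3, 4, 8,8]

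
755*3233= 2440915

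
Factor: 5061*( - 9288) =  - 2^3*3^4*7^1*43^1*241^1 = -47006568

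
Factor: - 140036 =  - 2^2*13^1*2693^1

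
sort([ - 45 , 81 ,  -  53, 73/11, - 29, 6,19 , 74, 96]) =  [ - 53, - 45, - 29, 6, 73/11, 19, 74, 81, 96] 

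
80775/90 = 897+1/2=897.50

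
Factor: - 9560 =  - 2^3*5^1 * 239^1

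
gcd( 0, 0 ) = 0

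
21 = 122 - 101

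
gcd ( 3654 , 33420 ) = 6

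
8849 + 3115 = 11964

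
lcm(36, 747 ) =2988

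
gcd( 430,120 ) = 10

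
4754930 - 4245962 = 508968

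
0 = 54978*0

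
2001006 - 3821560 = - 1820554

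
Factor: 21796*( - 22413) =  - 488513748 = -  2^2*3^1*31^1*241^1*5449^1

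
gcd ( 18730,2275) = 5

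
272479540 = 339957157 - 67477617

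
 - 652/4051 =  - 652/4051 = - 0.16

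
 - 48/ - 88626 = 8/14771 =0.00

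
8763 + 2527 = 11290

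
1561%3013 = 1561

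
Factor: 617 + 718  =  3^1*5^1 *89^1  =  1335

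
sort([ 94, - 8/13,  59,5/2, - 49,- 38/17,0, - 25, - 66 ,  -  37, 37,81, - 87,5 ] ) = [ - 87, - 66, - 49, - 37, - 25, - 38/17, - 8/13, 0,5/2,  5,37, 59 , 81,94]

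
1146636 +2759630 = 3906266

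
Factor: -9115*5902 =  - 2^1*5^1*13^1*227^1*1823^1=- 53796730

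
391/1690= 391/1690= 0.23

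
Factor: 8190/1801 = 2^1*3^2 * 5^1*7^1*13^1 * 1801^( - 1) 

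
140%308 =140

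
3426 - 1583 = 1843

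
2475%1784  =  691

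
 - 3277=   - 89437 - - 86160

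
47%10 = 7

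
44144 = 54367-10223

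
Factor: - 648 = -2^3 * 3^4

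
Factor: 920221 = 83^1*11087^1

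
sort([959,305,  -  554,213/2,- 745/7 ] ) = [ - 554, - 745/7,213/2,305,959]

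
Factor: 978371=449^1*2179^1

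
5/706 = 5/706 =0.01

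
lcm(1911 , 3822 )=3822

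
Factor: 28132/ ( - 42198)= - 2/3 = - 2^1 * 3^(-1)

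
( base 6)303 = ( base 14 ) 7D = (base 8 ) 157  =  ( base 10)111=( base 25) 4B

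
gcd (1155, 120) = 15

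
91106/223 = 91106/223=408.55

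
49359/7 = 7051 + 2/7 = 7051.29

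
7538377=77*97901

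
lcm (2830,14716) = 73580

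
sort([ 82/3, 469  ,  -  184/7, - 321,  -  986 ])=[ - 986, - 321 , - 184/7, 82/3, 469]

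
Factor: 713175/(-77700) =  - 2^( - 2) * 7^( - 1 ) * 257^1 = - 257/28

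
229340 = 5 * 45868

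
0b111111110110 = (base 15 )1326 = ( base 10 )4086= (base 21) 95c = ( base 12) 2446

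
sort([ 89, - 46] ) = [-46 , 89] 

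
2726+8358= 11084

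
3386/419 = 8+34/419 = 8.08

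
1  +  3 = 4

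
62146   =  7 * 8878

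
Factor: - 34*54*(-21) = 2^2*3^4*7^1*17^1 = 38556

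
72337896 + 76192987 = 148530883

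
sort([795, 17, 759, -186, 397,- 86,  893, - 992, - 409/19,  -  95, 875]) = [ -992, - 186, - 95,  -  86, - 409/19,17,397,759, 795, 875,893]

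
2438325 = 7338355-4900030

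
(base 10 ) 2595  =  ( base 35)245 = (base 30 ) 2QF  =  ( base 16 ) a23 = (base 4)220203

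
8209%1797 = 1021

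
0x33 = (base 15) 36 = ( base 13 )3c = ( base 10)51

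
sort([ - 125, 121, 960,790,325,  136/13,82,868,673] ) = [ - 125,136/13, 82, 121, 325,673, 790,  868, 960] 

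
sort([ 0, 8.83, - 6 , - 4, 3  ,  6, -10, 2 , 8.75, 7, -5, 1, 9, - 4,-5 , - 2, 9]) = [ - 10, - 6,-5, - 5, - 4 ,-4, - 2, 0, 1,2 , 3, 6,7, 8.75,8.83,9, 9 ] 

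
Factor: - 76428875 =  - 5^3*137^1*4463^1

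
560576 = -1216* (-461 )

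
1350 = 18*75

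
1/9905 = 1/9905 = 0.00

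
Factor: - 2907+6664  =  13^1 * 17^2 = 3757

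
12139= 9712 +2427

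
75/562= 75/562  =  0.13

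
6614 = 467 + 6147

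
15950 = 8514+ 7436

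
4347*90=391230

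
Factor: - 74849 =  - 29^2 *89^1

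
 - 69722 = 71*( - 982)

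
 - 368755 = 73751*(-5 )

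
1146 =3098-1952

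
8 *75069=600552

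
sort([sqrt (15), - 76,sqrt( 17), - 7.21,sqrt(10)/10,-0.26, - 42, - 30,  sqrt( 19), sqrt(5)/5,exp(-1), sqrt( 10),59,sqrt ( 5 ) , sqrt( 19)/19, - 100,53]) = [ - 100, - 76,-42,  -  30, - 7.21,  -  0.26, sqrt(19) /19,sqrt (10)/10,exp( - 1),sqrt( 5) /5, sqrt(5 ), sqrt(10), sqrt(15 ), sqrt (17), sqrt(19),  53,59]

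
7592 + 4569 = 12161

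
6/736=3/368 = 0.01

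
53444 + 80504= 133948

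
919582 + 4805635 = 5725217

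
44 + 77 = 121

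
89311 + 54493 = 143804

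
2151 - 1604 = 547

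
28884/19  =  28884/19 = 1520.21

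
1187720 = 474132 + 713588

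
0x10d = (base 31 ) 8L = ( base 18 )EH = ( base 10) 269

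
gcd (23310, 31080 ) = 7770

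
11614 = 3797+7817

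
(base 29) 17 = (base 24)1c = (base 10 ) 36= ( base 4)210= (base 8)44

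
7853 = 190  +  7663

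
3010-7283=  - 4273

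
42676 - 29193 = 13483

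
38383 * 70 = 2686810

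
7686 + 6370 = 14056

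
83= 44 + 39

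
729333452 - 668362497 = 60970955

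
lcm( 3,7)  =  21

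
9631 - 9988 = -357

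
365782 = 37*9886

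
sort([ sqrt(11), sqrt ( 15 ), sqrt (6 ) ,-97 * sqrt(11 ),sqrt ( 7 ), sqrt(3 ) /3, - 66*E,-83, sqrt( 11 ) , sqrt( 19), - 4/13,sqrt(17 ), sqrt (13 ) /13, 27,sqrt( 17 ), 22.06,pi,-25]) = [ - 97*sqrt( 11), - 66*E,-83,-25, - 4/13,sqrt( 13 ) /13,sqrt( 3 )/3, sqrt(6 ),sqrt( 7), pi,sqrt( 11), sqrt (11 ), sqrt( 15 ), sqrt(17), sqrt( 17), sqrt( 19),22.06, 27 ] 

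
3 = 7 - 4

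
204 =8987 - 8783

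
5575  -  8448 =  - 2873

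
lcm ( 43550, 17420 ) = 87100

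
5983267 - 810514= 5172753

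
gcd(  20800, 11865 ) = 5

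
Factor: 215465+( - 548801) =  - 333336 = - 2^3 * 3^1 * 17^1 * 19^1*43^1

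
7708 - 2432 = 5276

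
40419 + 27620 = 68039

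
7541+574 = 8115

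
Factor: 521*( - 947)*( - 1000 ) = 2^3*5^3*521^1 * 947^1 = 493387000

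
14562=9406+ 5156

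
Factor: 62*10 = 2^2*5^1*31^1=620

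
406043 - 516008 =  - 109965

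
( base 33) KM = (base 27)p7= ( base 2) 1010101010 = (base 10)682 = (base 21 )1ba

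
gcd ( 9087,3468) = 3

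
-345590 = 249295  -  594885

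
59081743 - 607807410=- 548725667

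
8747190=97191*90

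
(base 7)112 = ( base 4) 322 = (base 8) 72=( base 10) 58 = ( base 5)213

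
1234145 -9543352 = -8309207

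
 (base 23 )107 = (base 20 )16G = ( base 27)JN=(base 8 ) 1030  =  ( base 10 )536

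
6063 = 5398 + 665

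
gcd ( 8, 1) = 1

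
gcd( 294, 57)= 3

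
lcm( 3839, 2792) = 30712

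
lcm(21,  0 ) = 0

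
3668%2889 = 779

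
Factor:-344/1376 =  - 2^( - 2) = - 1/4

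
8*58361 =466888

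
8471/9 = 8471/9 = 941.22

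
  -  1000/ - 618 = 1+191/309 = 1.62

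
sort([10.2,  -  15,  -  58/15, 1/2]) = [  -  15, - 58/15, 1/2,10.2]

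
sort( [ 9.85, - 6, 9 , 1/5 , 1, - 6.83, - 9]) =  [ - 9 , - 6.83,-6,  1/5, 1, 9, 9.85 ] 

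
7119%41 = 26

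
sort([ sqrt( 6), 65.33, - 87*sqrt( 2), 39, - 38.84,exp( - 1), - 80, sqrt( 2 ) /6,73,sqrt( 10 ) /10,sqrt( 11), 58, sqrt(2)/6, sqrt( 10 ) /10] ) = [ - 87*sqrt( 2 ), - 80, - 38.84, sqrt( 2)/6, sqrt( 2)/6, sqrt( 10) /10, sqrt( 10 ) /10, exp(-1 ), sqrt( 6 ),sqrt( 11),39, 58, 65.33 , 73 ]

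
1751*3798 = 6650298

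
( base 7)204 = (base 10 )102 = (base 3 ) 10210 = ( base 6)250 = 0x66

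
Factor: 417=3^1*139^1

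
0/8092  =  0 =0.00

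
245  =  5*49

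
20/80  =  1/4=0.25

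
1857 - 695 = 1162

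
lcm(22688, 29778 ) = 476448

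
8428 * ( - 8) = - 67424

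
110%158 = 110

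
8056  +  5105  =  13161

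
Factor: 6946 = 2^1*23^1*151^1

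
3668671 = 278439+3390232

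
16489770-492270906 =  - 475781136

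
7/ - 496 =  - 1 +489/496 = - 0.01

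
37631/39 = 964 + 35/39 = 964.90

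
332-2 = 330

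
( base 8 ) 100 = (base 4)1000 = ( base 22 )2K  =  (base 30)24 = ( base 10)64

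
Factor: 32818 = 2^1*61^1 * 269^1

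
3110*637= 1981070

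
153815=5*30763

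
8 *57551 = 460408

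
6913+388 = 7301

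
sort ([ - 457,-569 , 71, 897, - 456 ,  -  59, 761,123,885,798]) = [ - 569, - 457, - 456 , - 59, 71, 123, 761,798, 885, 897] 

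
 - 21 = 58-79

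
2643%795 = 258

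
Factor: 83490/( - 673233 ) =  - 2^1*5^1*11^1 *887^( - 1) = - 110/887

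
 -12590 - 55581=  -  68171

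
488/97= 488/97 =5.03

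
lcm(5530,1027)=71890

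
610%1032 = 610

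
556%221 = 114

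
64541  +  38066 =102607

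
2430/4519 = 2430/4519 = 0.54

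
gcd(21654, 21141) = 27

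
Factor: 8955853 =8955853^1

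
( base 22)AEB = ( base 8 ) 12047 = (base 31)5BD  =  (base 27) 722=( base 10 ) 5159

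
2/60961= 2/60961 = 0.00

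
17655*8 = 141240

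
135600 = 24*5650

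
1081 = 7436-6355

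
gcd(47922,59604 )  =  6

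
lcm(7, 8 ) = 56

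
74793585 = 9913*7545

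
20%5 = 0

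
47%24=23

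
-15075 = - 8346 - 6729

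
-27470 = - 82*335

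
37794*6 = 226764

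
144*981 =141264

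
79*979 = 77341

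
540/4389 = 180/1463 = 0.12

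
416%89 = 60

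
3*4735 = 14205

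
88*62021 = 5457848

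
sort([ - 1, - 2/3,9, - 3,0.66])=[-3, - 1, - 2/3, 0.66, 9] 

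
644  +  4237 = 4881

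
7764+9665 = 17429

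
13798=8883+4915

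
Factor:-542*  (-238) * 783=101003868  =  2^2  *3^3 * 7^1*17^1 * 29^1 * 271^1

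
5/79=5/79 = 0.06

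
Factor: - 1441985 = -5^1*23^1 *12539^1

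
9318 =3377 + 5941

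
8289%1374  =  45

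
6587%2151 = 134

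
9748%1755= 973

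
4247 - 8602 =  - 4355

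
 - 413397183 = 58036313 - 471433496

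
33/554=33/554 = 0.06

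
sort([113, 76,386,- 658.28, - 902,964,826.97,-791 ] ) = [ - 902, - 791,- 658.28,  76,113,386, 826.97, 964 ]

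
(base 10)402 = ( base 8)622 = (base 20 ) 102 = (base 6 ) 1510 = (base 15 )1BC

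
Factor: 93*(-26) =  - 2418 = - 2^1 *3^1 * 13^1*31^1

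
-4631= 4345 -8976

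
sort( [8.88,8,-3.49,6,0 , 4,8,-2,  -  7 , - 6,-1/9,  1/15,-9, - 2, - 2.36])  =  [ - 9, - 7,-6,-3.49, - 2.36, - 2, - 2, - 1/9, 0,1/15,4,  6 , 8, 8, 8.88 ]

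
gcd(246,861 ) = 123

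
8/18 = 4/9= 0.44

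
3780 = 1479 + 2301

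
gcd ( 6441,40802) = 1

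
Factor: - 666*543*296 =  - 107044848 = -2^4*3^3*37^2*181^1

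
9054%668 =370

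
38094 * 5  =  190470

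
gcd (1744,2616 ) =872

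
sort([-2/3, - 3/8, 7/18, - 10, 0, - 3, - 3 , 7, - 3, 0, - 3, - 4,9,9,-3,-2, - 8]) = [ - 10, - 8, - 4, - 3,-3,-3,  -  3, - 3, - 2 , - 2/3, -3/8,  0,0, 7/18,7,9,9]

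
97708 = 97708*1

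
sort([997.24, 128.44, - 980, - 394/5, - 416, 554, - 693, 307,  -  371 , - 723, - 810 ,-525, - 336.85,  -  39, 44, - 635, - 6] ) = [ - 980, - 810, - 723, -693, - 635, - 525, - 416, - 371, - 336.85 , - 394/5, - 39 , - 6,44 , 128.44, 307,554,997.24] 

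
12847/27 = 12847/27  =  475.81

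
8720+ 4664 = 13384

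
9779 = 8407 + 1372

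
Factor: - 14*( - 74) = 1036 = 2^2*7^1  *37^1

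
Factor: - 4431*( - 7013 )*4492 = 139587116676 = 2^2*3^1*7^1 * 211^1*1123^1*7013^1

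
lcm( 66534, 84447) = 2195622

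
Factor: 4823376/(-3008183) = -2^4*3^1*17^1 * 23^1*257^1*977^( - 1 )*3079^( - 1)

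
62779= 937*67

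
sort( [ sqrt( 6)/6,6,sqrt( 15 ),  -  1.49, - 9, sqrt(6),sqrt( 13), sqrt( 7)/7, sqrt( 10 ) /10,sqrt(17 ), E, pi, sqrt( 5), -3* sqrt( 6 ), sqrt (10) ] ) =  [ - 9,-3*sqrt( 6), - 1.49, sqrt( 10) /10,sqrt( 7) /7, sqrt(6 )/6,sqrt ( 5),sqrt( 6), E, pi, sqrt( 10), sqrt( 13 ), sqrt(15) , sqrt(17 ), 6]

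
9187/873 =9187/873 = 10.52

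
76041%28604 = 18833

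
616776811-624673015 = -7896204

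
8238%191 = 25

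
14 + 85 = 99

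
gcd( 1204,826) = 14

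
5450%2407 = 636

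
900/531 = 1+41/59  =  1.69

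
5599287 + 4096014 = 9695301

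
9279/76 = 9279/76=122.09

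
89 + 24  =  113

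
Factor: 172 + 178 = 350=2^1 * 5^2* 7^1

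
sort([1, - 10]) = [ - 10,1] 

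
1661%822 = 17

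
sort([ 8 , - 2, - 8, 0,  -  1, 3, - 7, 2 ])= [ - 8  , -7, - 2, - 1, 0,2,  3, 8 ]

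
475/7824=475/7824 = 0.06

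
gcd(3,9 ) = 3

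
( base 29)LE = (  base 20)1b3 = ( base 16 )26f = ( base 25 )on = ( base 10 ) 623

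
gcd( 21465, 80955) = 45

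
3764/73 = 3764/73 = 51.56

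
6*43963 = 263778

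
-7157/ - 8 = 7157/8=894.62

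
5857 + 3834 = 9691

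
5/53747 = 5/53747 = 0.00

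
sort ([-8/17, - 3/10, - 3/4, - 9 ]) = [  -  9 ,- 3/4,-8/17, - 3/10 ]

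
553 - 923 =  - 370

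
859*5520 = 4741680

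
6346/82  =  77 + 16/41 = 77.39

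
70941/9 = 7882 + 1/3 = 7882.33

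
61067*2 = 122134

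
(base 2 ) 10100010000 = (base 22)2ek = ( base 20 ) 34G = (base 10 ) 1296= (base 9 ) 1700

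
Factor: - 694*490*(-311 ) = 2^2*5^1*7^2  *  311^1*347^1 = 105758660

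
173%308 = 173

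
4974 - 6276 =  - 1302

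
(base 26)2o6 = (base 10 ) 1982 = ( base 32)1TU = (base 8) 3676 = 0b11110111110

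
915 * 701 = 641415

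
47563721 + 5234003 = 52797724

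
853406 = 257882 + 595524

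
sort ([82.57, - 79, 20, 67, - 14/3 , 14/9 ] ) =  [ - 79,- 14/3, 14/9,20,67,82.57 ]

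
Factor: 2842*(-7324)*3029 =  - 63048053432 = - 2^3*7^2*13^1*29^1*233^1*1831^1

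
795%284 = 227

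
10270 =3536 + 6734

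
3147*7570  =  23822790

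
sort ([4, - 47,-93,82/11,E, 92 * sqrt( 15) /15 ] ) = [ - 93, - 47 , E, 4,82/11,92*sqrt(15) /15 ] 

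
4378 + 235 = 4613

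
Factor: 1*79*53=53^1*79^1 = 4187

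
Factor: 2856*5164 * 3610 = 2^6*3^1*5^1*7^1*17^1*19^2*1291^1  =  53241666240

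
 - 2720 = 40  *(-68 ) 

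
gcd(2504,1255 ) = 1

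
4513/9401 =4513/9401 = 0.48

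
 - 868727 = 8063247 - 8931974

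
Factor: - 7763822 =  - 2^1*11^1*29^1*43^1 * 283^1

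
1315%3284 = 1315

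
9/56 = 9/56 = 0.16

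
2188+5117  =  7305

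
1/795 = 1/795=0.00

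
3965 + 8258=12223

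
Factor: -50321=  - 50321^1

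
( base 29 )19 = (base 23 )1F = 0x26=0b100110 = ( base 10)38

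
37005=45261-8256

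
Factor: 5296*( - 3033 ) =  -2^4*3^2 * 331^1*337^1 =- 16062768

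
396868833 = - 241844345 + 638713178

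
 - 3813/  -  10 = 381+3/10 = 381.30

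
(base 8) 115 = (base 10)77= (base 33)2b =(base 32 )2D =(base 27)2n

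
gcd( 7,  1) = 1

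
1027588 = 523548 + 504040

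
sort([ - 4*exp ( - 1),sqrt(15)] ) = [ - 4*exp( - 1), sqrt( 15)]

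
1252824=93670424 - 92417600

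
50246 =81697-31451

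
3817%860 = 377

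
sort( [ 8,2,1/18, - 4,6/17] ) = [ - 4, 1/18, 6/17,2,8 ]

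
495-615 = -120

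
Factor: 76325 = 5^2*43^1*71^1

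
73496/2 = 36748 = 36748.00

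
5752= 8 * 719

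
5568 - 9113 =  - 3545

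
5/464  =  5/464 = 0.01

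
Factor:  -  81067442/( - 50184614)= 109^1*371869^1* 25092307^( - 1 ) = 40533721/25092307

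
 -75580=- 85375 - - 9795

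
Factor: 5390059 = 5390059^1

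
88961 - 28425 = 60536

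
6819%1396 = 1235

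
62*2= 124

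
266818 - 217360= 49458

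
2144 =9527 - 7383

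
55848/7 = 7978 + 2/7 =7978.29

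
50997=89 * 573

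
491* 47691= 23416281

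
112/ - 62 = -2 + 6/31 = - 1.81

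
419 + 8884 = 9303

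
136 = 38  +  98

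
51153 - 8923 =42230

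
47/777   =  47/777 = 0.06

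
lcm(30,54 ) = 270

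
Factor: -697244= -2^2*174311^1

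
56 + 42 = 98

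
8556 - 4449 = 4107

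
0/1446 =0= 0.00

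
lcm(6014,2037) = 126294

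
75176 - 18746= 56430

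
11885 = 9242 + 2643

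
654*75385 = 49301790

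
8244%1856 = 820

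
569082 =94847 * 6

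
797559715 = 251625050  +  545934665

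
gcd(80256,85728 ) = 1824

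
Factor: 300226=2^1*43^1*3491^1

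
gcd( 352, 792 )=88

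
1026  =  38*27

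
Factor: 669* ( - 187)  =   - 3^1*11^1*17^1*223^1 = -125103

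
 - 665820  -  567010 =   -  1232830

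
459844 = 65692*7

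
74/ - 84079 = -1 +84005/84079=   -0.00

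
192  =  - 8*( - 24 )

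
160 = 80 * 2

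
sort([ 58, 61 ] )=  [58,61 ] 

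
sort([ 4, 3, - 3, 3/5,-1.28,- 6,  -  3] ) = [ - 6, - 3 ,-3,-1.28 , 3/5, 3 , 4 ] 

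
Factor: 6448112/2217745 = 2^4*5^ ( - 1 )*11^1*139^( - 1)*3191^ ( - 1)*36637^1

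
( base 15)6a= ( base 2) 1100100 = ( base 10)100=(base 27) 3j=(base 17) 5f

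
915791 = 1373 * 667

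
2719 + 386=3105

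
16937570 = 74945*226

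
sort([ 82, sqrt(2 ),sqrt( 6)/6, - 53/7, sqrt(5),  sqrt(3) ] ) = [  -  53/7, sqrt (6) /6,sqrt( 2),  sqrt(3),sqrt( 5), 82]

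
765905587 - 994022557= - 228116970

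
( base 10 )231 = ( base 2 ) 11100111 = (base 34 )6R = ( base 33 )70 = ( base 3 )22120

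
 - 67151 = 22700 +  - 89851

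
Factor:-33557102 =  - 2^1*139^1*120709^1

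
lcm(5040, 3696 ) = 55440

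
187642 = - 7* ( - 26806 )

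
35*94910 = 3321850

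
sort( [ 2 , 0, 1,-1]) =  [ -1, 0,1,2 ] 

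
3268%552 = 508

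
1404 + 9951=11355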